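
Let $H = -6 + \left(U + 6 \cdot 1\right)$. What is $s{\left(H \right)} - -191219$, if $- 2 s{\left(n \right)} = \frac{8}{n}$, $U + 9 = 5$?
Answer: $191220$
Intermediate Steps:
$U = -4$ ($U = -9 + 5 = -4$)
$H = -4$ ($H = -6 + \left(-4 + 6 \cdot 1\right) = -6 + \left(-4 + 6\right) = -6 + 2 = -4$)
$s{\left(n \right)} = - \frac{4}{n}$ ($s{\left(n \right)} = - \frac{8 \frac{1}{n}}{2} = - \frac{4}{n}$)
$s{\left(H \right)} - -191219 = - \frac{4}{-4} - -191219 = \left(-4\right) \left(- \frac{1}{4}\right) + 191219 = 1 + 191219 = 191220$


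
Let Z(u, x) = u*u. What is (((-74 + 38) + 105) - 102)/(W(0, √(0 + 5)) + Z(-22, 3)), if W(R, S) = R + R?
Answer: -3/44 ≈ -0.068182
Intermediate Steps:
Z(u, x) = u²
W(R, S) = 2*R
(((-74 + 38) + 105) - 102)/(W(0, √(0 + 5)) + Z(-22, 3)) = (((-74 + 38) + 105) - 102)/(2*0 + (-22)²) = ((-36 + 105) - 102)/(0 + 484) = (69 - 102)/484 = -33*1/484 = -3/44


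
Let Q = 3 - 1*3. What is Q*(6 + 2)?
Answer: 0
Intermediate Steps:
Q = 0 (Q = 3 - 3 = 0)
Q*(6 + 2) = 0*(6 + 2) = 0*8 = 0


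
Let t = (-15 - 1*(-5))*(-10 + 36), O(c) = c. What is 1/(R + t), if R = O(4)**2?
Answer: -1/244 ≈ -0.0040984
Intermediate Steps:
R = 16 (R = 4**2 = 16)
t = -260 (t = (-15 + 5)*26 = -10*26 = -260)
1/(R + t) = 1/(16 - 260) = 1/(-244) = -1/244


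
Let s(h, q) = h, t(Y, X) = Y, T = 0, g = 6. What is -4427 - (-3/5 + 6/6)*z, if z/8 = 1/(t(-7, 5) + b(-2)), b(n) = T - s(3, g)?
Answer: -110667/25 ≈ -4426.7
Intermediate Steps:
b(n) = -3 (b(n) = 0 - 1*3 = 0 - 3 = -3)
z = -⅘ (z = 8/(-7 - 3) = 8/(-10) = 8*(-⅒) = -⅘ ≈ -0.80000)
-4427 - (-3/5 + 6/6)*z = -4427 - (-3/5 + 6/6)*(-4)/5 = -4427 - (-3*⅕ + 6*(⅙))*(-4)/5 = -4427 - (-⅗ + 1)*(-4)/5 = -4427 - 2*(-4)/(5*5) = -4427 - 1*(-8/25) = -4427 + 8/25 = -110667/25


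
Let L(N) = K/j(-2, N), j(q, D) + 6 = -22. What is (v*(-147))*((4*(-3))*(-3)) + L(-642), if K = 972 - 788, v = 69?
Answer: -2556082/7 ≈ -3.6515e+5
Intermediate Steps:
j(q, D) = -28 (j(q, D) = -6 - 22 = -28)
K = 184
L(N) = -46/7 (L(N) = 184/(-28) = 184*(-1/28) = -46/7)
(v*(-147))*((4*(-3))*(-3)) + L(-642) = (69*(-147))*((4*(-3))*(-3)) - 46/7 = -(-121716)*(-3) - 46/7 = -10143*36 - 46/7 = -365148 - 46/7 = -2556082/7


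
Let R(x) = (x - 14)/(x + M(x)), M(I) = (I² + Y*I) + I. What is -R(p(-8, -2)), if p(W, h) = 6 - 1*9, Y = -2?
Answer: 17/9 ≈ 1.8889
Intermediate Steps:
p(W, h) = -3 (p(W, h) = 6 - 9 = -3)
M(I) = I² - I (M(I) = (I² - 2*I) + I = I² - I)
R(x) = (-14 + x)/(x + x*(-1 + x)) (R(x) = (x - 14)/(x + x*(-1 + x)) = (-14 + x)/(x + x*(-1 + x)))
-R(p(-8, -2)) = -(-14 - 3)/(-3)² = -(-17)/9 = -1*(-17/9) = 17/9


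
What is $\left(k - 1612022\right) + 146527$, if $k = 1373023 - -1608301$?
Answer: $1515829$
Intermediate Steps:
$k = 2981324$ ($k = 1373023 + 1608301 = 2981324$)
$\left(k - 1612022\right) + 146527 = \left(2981324 - 1612022\right) + 146527 = 1369302 + 146527 = 1515829$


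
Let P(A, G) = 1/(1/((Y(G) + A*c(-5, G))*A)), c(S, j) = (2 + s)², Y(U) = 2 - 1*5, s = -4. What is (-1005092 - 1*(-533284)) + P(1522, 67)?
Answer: 8789562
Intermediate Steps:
Y(U) = -3 (Y(U) = 2 - 5 = -3)
c(S, j) = 4 (c(S, j) = (2 - 4)² = (-2)² = 4)
P(A, G) = A*(-3 + 4*A) (P(A, G) = 1/(1/((-3 + A*4)*A)) = 1/(1/((-3 + 4*A)*A)) = 1/(1/(A*(-3 + 4*A))) = A*(-3 + 4*A))
(-1005092 - 1*(-533284)) + P(1522, 67) = (-1005092 - 1*(-533284)) + 1522*(-3 + 4*1522) = (-1005092 + 533284) + 1522*(-3 + 6088) = -471808 + 1522*6085 = -471808 + 9261370 = 8789562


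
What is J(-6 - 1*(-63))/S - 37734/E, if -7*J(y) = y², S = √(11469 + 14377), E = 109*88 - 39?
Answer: -37734/9553 - 3249*√25846/180922 ≈ -6.8370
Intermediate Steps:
E = 9553 (E = 9592 - 39 = 9553)
S = √25846 ≈ 160.77
J(y) = -y²/7
J(-6 - 1*(-63))/S - 37734/E = (-(-6 - 1*(-63))²/7)/(√25846) - 37734/9553 = (-(-6 + 63)²/7)*(√25846/25846) - 37734*1/9553 = (-⅐*57²)*(√25846/25846) - 37734/9553 = (-⅐*3249)*(√25846/25846) - 37734/9553 = -3249*√25846/180922 - 37734/9553 = -37734/9553 - 3249*√25846/180922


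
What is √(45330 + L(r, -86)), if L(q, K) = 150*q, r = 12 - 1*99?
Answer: 2*√8070 ≈ 179.67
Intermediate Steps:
r = -87 (r = 12 - 99 = -87)
√(45330 + L(r, -86)) = √(45330 + 150*(-87)) = √(45330 - 13050) = √32280 = 2*√8070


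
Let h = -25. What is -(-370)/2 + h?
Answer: 160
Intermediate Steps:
-(-370)/2 + h = -(-370)/2 - 25 = -37*(-5) - 25 = 185 - 25 = 160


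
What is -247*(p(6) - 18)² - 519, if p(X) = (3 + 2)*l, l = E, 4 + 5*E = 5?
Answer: -71902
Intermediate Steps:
E = ⅕ (E = -⅘ + (⅕)*5 = -⅘ + 1 = ⅕ ≈ 0.20000)
l = ⅕ ≈ 0.20000
p(X) = 1 (p(X) = (3 + 2)*(⅕) = 5*(⅕) = 1)
-247*(p(6) - 18)² - 519 = -247*(1 - 18)² - 519 = -247*(-17)² - 519 = -247*289 - 519 = -71383 - 519 = -71902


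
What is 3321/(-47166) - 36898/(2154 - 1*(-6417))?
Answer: -589598453/134753262 ≈ -4.3754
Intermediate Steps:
3321/(-47166) - 36898/(2154 - 1*(-6417)) = 3321*(-1/47166) - 36898/(2154 + 6417) = -1107/15722 - 36898/8571 = -589598453/134753262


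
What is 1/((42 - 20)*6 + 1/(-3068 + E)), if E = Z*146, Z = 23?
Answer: 290/38281 ≈ 0.0075756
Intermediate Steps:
E = 3358 (E = 23*146 = 3358)
1/((42 - 20)*6 + 1/(-3068 + E)) = 1/((42 - 20)*6 + 1/(-3068 + 3358)) = 1/(22*6 + 1/290) = 1/(132 + 1/290) = 1/(38281/290) = 290/38281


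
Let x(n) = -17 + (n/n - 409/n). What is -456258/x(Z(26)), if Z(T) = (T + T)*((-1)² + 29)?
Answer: 711762480/25369 ≈ 28056.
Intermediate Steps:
Z(T) = 60*T (Z(T) = (2*T)*(1 + 29) = (2*T)*30 = 60*T)
x(n) = -16 - 409/n (x(n) = -17 + (1 - 409/n) = -16 - 409/n)
-456258/x(Z(26)) = -456258/(-16 - 409/(60*26)) = -456258/(-16 - 409/1560) = -456258/(-25369/1560) = -456258*(-1560/25369) = 711762480/25369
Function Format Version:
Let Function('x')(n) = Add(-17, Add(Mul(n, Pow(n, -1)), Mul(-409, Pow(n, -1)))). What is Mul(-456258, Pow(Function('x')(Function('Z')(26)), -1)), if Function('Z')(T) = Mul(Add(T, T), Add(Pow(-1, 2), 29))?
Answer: Rational(711762480, 25369) ≈ 28056.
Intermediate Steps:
Function('Z')(T) = Mul(60, T) (Function('Z')(T) = Mul(Mul(2, T), Add(1, 29)) = Mul(Mul(2, T), 30) = Mul(60, T))
Function('x')(n) = Add(-16, Mul(-409, Pow(n, -1))) (Function('x')(n) = Add(-17, Add(1, Mul(-409, Pow(n, -1)))) = Add(-16, Mul(-409, Pow(n, -1))))
Mul(-456258, Pow(Function('x')(Function('Z')(26)), -1)) = Mul(-456258, Pow(Add(-16, Mul(-409, Pow(Mul(60, 26), -1))), -1)) = Mul(-456258, Pow(Add(-16, Mul(-409, Pow(1560, -1))), -1)) = Mul(-456258, Pow(Add(-16, Mul(-409, Rational(1, 1560))), -1)) = Mul(-456258, Pow(Add(-16, Rational(-409, 1560)), -1)) = Mul(-456258, Pow(Rational(-25369, 1560), -1)) = Mul(-456258, Rational(-1560, 25369)) = Rational(711762480, 25369)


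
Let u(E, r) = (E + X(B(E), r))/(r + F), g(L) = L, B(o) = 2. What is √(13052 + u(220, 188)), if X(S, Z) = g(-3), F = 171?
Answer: √1682232715/359 ≈ 114.25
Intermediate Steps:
X(S, Z) = -3
u(E, r) = (-3 + E)/(171 + r) (u(E, r) = (E - 3)/(r + 171) = (-3 + E)/(171 + r))
√(13052 + u(220, 188)) = √(13052 + (-3 + 220)/(171 + 188)) = √(13052 + 217/359) = √(4685885/359) = √1682232715/359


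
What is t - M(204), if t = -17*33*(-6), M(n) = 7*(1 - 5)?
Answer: 3394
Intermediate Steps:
M(n) = -28 (M(n) = 7*(-4) = -28)
t = 3366 (t = -561*(-6) = 3366)
t - M(204) = 3366 - 1*(-28) = 3366 + 28 = 3394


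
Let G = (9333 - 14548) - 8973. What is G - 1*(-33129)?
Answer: 18941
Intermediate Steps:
G = -14188 (G = -5215 - 8973 = -14188)
G - 1*(-33129) = -14188 - 1*(-33129) = -14188 + 33129 = 18941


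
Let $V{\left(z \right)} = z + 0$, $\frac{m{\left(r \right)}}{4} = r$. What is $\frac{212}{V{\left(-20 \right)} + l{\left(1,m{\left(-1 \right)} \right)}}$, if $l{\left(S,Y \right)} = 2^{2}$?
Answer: $- \frac{53}{4} \approx -13.25$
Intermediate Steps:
$m{\left(r \right)} = 4 r$
$V{\left(z \right)} = z$
$l{\left(S,Y \right)} = 4$
$\frac{212}{V{\left(-20 \right)} + l{\left(1,m{\left(-1 \right)} \right)}} = \frac{212}{-20 + 4} = \frac{212}{-16} = 212 \left(- \frac{1}{16}\right) = - \frac{53}{4}$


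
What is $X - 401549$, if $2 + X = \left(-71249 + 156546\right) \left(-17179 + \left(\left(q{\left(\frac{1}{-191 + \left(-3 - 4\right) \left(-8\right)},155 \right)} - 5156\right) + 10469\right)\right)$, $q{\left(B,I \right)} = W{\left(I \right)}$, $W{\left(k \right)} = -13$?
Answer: $-1013644614$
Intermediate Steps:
$q{\left(B,I \right)} = -13$
$X = -1013243065$ ($X = -2 + \left(-71249 + 156546\right) \left(-17179 + \left(\left(-13 - 5156\right) + 10469\right)\right) = -2 + 85297 \left(-17179 + \left(-5169 + 10469\right)\right) = -2 + 85297 \left(-17179 + 5300\right) = -2 + 85297 \left(-11879\right) = -2 - 1013243063 = -1013243065$)
$X - 401549 = -1013243065 - 401549 = -1013644614$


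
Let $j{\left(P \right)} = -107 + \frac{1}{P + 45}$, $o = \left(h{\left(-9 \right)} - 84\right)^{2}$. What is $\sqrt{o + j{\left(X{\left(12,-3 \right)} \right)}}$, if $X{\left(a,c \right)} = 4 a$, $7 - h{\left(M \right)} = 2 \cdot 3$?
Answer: $\frac{\sqrt{58657611}}{93} \approx 82.353$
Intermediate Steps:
$h{\left(M \right)} = 1$ ($h{\left(M \right)} = 7 - 2 \cdot 3 = 7 - 6 = 1$)
$o = 6889$ ($o = \left(1 - 84\right)^{2} = \left(-83\right)^{2} = 6889$)
$j{\left(P \right)} = -107 + \frac{1}{45 + P}$
$\sqrt{o + j{\left(X{\left(12,-3 \right)} \right)}} = \sqrt{6889 + \frac{-4814 - 107 \cdot 4 \cdot 12}{45 + 4 \cdot 12}} = \sqrt{6889 + \frac{-4814 - 5136}{45 + 48}} = \sqrt{6889 + \frac{-4814 - 5136}{93}} = \sqrt{6889 + \frac{1}{93} \left(-9950\right)} = \sqrt{6889 - \frac{9950}{93}} = \sqrt{\frac{630727}{93}} = \frac{\sqrt{58657611}}{93}$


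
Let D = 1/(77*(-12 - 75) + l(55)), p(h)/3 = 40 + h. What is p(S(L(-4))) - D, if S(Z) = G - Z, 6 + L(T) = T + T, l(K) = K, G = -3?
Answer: 1016533/6644 ≈ 153.00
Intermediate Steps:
L(T) = -6 + 2*T (L(T) = -6 + (T + T) = -6 + 2*T)
S(Z) = -3 - Z
p(h) = 120 + 3*h (p(h) = 3*(40 + h) = 120 + 3*h)
D = -1/6644 (D = 1/(77*(-12 - 75) + 55) = 1/(77*(-87) + 55) = 1/(-6699 + 55) = 1/(-6644) = -1/6644 ≈ -0.00015051)
p(S(L(-4))) - D = (120 + 3*(-3 - (-6 + 2*(-4)))) - 1*(-1/6644) = (120 + 3*(-3 - (-6 - 8))) + 1/6644 = (120 + 3*(-3 - 1*(-14))) + 1/6644 = (120 + 3*(-3 + 14)) + 1/6644 = (120 + 3*11) + 1/6644 = (120 + 33) + 1/6644 = 153 + 1/6644 = 1016533/6644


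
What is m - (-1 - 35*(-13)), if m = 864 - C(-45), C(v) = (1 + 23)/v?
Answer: 6158/15 ≈ 410.53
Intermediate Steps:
C(v) = 24/v
m = 12968/15 (m = 864 - 24/(-45) = 864 - 24*(-1)/45 = 864 - 1*(-8/15) = 864 + 8/15 = 12968/15 ≈ 864.53)
m - (-1 - 35*(-13)) = 12968/15 - (-1 - 35*(-13)) = 12968/15 - (-1 + 455) = 12968/15 - 1*454 = 12968/15 - 454 = 6158/15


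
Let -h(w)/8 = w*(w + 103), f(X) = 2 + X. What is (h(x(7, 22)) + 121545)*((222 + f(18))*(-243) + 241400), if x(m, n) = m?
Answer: 21068608690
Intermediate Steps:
h(w) = -8*w*(103 + w) (h(w) = -8*w*(w + 103) = -8*w*(103 + w))
(h(x(7, 22)) + 121545)*((222 + f(18))*(-243) + 241400) = (-8*7*(103 + 7) + 121545)*((222 + (2 + 18))*(-243) + 241400) = (-8*7*110 + 121545)*((222 + 20)*(-243) + 241400) = (-6160 + 121545)*(242*(-243) + 241400) = 115385*(-58806 + 241400) = 115385*182594 = 21068608690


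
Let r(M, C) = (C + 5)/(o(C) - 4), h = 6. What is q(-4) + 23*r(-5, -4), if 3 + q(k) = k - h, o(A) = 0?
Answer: -75/4 ≈ -18.750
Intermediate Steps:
r(M, C) = -5/4 - C/4 (r(M, C) = (C + 5)/(0 - 4) = (5 + C)/(-4) = (5 + C)*(-1/4) = -5/4 - C/4)
q(k) = -9 + k (q(k) = -3 + (k - 1*6) = -3 + (k - 6) = -3 + (-6 + k) = -9 + k)
q(-4) + 23*r(-5, -4) = (-9 - 4) + 23*(-5/4 - 1/4*(-4)) = -13 + 23*(-5/4 + 1) = -13 + 23*(-1/4) = -13 - 23/4 = -75/4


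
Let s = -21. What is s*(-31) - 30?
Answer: 621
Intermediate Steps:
s*(-31) - 30 = -21*(-31) - 30 = 651 - 30 = 621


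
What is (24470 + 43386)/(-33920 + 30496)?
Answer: -4241/214 ≈ -19.818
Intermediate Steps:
(24470 + 43386)/(-33920 + 30496) = 67856/(-3424) = 67856*(-1/3424) = -4241/214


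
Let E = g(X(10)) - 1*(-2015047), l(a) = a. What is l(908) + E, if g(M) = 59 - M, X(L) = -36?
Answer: 2016050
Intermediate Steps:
E = 2015142 (E = (59 - 1*(-36)) - 1*(-2015047) = (59 + 36) + 2015047 = 95 + 2015047 = 2015142)
l(908) + E = 908 + 2015142 = 2016050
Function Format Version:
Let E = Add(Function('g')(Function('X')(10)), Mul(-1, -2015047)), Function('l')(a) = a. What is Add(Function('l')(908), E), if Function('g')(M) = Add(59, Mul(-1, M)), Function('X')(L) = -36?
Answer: 2016050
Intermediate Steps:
E = 2015142 (E = Add(Add(59, Mul(-1, -36)), Mul(-1, -2015047)) = Add(Add(59, 36), 2015047) = Add(95, 2015047) = 2015142)
Add(Function('l')(908), E) = Add(908, 2015142) = 2016050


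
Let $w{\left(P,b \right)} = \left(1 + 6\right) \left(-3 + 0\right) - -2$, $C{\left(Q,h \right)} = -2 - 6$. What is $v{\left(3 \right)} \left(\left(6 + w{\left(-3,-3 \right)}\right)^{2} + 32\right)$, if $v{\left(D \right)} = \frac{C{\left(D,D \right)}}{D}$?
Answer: $-536$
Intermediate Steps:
$C{\left(Q,h \right)} = -8$ ($C{\left(Q,h \right)} = -2 - 6 = -8$)
$v{\left(D \right)} = - \frac{8}{D}$
$w{\left(P,b \right)} = -19$ ($w{\left(P,b \right)} = 7 \left(-3\right) + 2 = -21 + 2 = -19$)
$v{\left(3 \right)} \left(\left(6 + w{\left(-3,-3 \right)}\right)^{2} + 32\right) = - \frac{8}{3} \left(\left(6 - 19\right)^{2} + 32\right) = \left(-8\right) \frac{1}{3} \left(\left(-13\right)^{2} + 32\right) = - \frac{8 \left(169 + 32\right)}{3} = \left(- \frac{8}{3}\right) 201 = -536$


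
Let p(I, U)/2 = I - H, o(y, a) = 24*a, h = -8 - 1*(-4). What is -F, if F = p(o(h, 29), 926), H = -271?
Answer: -1934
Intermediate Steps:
h = -4 (h = -8 + 4 = -4)
p(I, U) = 542 + 2*I (p(I, U) = 2*(I - 1*(-271)) = 2*(I + 271) = 2*(271 + I) = 542 + 2*I)
F = 1934 (F = 542 + 2*(24*29) = 542 + 2*696 = 542 + 1392 = 1934)
-F = -1*1934 = -1934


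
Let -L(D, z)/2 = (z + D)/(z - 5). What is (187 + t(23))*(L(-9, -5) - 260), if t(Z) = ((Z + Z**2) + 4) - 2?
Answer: -973674/5 ≈ -1.9473e+5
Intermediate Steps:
L(D, z) = -2*(D + z)/(-5 + z) (L(D, z) = -2*(z + D)/(z - 5) = -2*(D + z)/(-5 + z))
t(Z) = 2 + Z + Z**2 (t(Z) = (4 + Z + Z**2) - 2 = 2 + Z + Z**2)
(187 + t(23))*(L(-9, -5) - 260) = (187 + (2 + 23 + 23**2))*(2*(-1*(-9) - 1*(-5))/(-5 - 5) - 260) = (187 + (2 + 23 + 529))*(2*(9 + 5)/(-10) - 260) = (187 + 554)*(2*(-1/10)*14 - 260) = 741*(-14/5 - 260) = 741*(-1314/5) = -973674/5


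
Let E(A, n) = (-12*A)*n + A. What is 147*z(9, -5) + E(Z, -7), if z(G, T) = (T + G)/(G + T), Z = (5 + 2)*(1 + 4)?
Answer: 3122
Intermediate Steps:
Z = 35 (Z = 7*5 = 35)
E(A, n) = A - 12*A*n (E(A, n) = -12*A*n + A = A - 12*A*n)
z(G, T) = 1 (z(G, T) = (G + T)/(G + T) = 1)
147*z(9, -5) + E(Z, -7) = 147*1 + 35*(1 - 12*(-7)) = 147 + 35*(1 + 84) = 147 + 35*85 = 147 + 2975 = 3122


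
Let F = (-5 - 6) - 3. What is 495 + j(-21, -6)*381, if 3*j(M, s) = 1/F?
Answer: 6803/14 ≈ 485.93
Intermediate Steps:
F = -14 (F = -11 - 3 = -14)
j(M, s) = -1/42 (j(M, s) = (⅓)/(-14) = (⅓)*(-1/14) = -1/42)
495 + j(-21, -6)*381 = 495 - 1/42*381 = 495 - 127/14 = 6803/14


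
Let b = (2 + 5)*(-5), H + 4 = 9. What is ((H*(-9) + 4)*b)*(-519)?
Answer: -744765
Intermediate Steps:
H = 5 (H = -4 + 9 = 5)
b = -35 (b = 7*(-5) = -35)
((H*(-9) + 4)*b)*(-519) = ((5*(-9) + 4)*(-35))*(-519) = ((-45 + 4)*(-35))*(-519) = -41*(-35)*(-519) = 1435*(-519) = -744765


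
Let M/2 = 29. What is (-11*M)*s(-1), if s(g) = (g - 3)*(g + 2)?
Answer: 2552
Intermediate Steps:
M = 58 (M = 2*29 = 58)
s(g) = (-3 + g)*(2 + g)
(-11*M)*s(-1) = (-11*58)*(-6 + (-1)² - 1*(-1)) = -638*(-6 + 1 + 1) = -638*(-4) = 2552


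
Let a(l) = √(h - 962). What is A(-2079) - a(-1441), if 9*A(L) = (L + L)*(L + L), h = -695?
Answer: 1920996 - I*√1657 ≈ 1.921e+6 - 40.706*I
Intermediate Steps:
A(L) = 4*L²/9 (A(L) = ((L + L)*(L + L))/9 = ((2*L)*(2*L))/9 = (4*L²)/9 = 4*L²/9)
a(l) = I*√1657 (a(l) = √(-695 - 962) = √(-1657) = I*√1657)
A(-2079) - a(-1441) = (4/9)*(-2079)² - I*√1657 = (4/9)*4322241 - I*√1657 = 1920996 - I*√1657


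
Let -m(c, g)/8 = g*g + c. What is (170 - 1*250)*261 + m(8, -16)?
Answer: -22992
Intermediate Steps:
m(c, g) = -8*c - 8*g² (m(c, g) = -8*(g*g + c) = -8*(g² + c) = -8*(c + g²) = -8*c - 8*g²)
(170 - 1*250)*261 + m(8, -16) = (170 - 1*250)*261 + (-8*8 - 8*(-16)²) = (170 - 250)*261 + (-64 - 8*256) = -80*261 + (-64 - 2048) = -20880 - 2112 = -22992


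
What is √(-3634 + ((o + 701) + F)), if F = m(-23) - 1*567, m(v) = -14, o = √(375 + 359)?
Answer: √(-3514 + √734) ≈ 59.05*I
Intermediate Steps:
o = √734 ≈ 27.092
F = -581 (F = -14 - 1*567 = -14 - 567 = -581)
√(-3634 + ((o + 701) + F)) = √(-3634 + ((√734 + 701) - 581)) = √(-3634 + ((701 + √734) - 581)) = √(-3634 + (120 + √734)) = √(-3514 + √734)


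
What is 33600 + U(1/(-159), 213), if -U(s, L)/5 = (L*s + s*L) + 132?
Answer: 1746530/53 ≈ 32953.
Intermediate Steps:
U(s, L) = -660 - 10*L*s (U(s, L) = -5*((L*s + s*L) + 132) = -5*((L*s + L*s) + 132) = -5*(2*L*s + 132) = -5*(132 + 2*L*s) = -660 - 10*L*s)
33600 + U(1/(-159), 213) = 33600 + (-660 - 10*213/(-159)) = 33600 + (-660 - 10*213*(-1/159)) = 33600 + (-660 + 710/53) = 33600 - 34270/53 = 1746530/53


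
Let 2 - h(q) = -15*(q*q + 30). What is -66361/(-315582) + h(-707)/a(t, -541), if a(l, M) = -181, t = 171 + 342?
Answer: -2366280838493/57120342 ≈ -41426.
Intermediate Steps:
t = 513
h(q) = 452 + 15*q² (h(q) = 2 - (-15)*(q*q + 30) = 2 - (-15)*(q² + 30) = 2 - (-15)*(30 + q²) = 2 - (-450 - 15*q²) = 2 + (450 + 15*q²) = 452 + 15*q²)
-66361/(-315582) + h(-707)/a(t, -541) = -66361/(-315582) + (452 + 15*(-707)²)/(-181) = -66361*(-1/315582) + (452 + 15*499849)*(-1/181) = 66361/315582 + (452 + 7497735)*(-1/181) = 66361/315582 + 7498187*(-1/181) = 66361/315582 - 7498187/181 = -2366280838493/57120342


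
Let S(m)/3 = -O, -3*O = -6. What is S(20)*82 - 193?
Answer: -685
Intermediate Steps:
O = 2 (O = -⅓*(-6) = 2)
S(m) = -6 (S(m) = 3*(-1*2) = 3*(-2) = -6)
S(20)*82 - 193 = -6*82 - 193 = -492 - 193 = -685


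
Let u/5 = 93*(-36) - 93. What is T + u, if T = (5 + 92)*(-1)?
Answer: -17302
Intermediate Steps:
u = -17205 (u = 5*(93*(-36) - 93) = 5*(-3348 - 93) = 5*(-3441) = -17205)
T = -97 (T = 97*(-1) = -97)
T + u = -97 - 17205 = -17302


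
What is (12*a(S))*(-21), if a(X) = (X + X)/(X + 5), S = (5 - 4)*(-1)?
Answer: 126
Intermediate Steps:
S = -1 (S = 1*(-1) = -1)
a(X) = 2*X/(5 + X) (a(X) = (2*X)/(5 + X) = 2*X/(5 + X))
(12*a(S))*(-21) = (12*(2*(-1)/(5 - 1)))*(-21) = (12*(2*(-1)/4))*(-21) = (12*(2*(-1)*(1/4)))*(-21) = (12*(-1/2))*(-21) = -6*(-21) = 126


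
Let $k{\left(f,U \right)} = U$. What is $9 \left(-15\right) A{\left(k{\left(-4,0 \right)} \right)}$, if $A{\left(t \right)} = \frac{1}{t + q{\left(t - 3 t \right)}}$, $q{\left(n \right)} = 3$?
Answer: $-45$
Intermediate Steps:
$A{\left(t \right)} = \frac{1}{3 + t}$ ($A{\left(t \right)} = \frac{1}{t + 3} = \frac{1}{3 + t}$)
$9 \left(-15\right) A{\left(k{\left(-4,0 \right)} \right)} = \frac{9 \left(-15\right)}{3 + 0} = - \frac{135}{3} = \left(-135\right) \frac{1}{3} = -45$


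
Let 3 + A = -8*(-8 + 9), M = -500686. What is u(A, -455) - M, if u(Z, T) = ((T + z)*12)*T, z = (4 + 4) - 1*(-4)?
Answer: 2919466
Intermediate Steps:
z = 12 (z = 8 + 4 = 12)
A = -11 (A = -3 - 8*(-8 + 9) = -3 - 8*1 = -3 - 8 = -11)
u(Z, T) = T*(144 + 12*T) (u(Z, T) = ((T + 12)*12)*T = ((12 + T)*12)*T = (144 + 12*T)*T = T*(144 + 12*T))
u(A, -455) - M = 12*(-455)*(12 - 455) - 1*(-500686) = 12*(-455)*(-443) + 500686 = 2418780 + 500686 = 2919466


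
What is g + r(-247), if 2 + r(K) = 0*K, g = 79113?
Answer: 79111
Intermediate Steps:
r(K) = -2 (r(K) = -2 + 0*K = -2 + 0 = -2)
g + r(-247) = 79113 - 2 = 79111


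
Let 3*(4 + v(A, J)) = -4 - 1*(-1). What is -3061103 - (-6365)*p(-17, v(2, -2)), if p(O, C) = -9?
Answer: -3118388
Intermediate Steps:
v(A, J) = -5 (v(A, J) = -4 + (-4 - 1*(-1))/3 = -4 + (-4 + 1)/3 = -4 + (1/3)*(-3) = -4 - 1 = -5)
-3061103 - (-6365)*p(-17, v(2, -2)) = -3061103 - (-6365)*(-9) = -3061103 - 1*57285 = -3061103 - 57285 = -3118388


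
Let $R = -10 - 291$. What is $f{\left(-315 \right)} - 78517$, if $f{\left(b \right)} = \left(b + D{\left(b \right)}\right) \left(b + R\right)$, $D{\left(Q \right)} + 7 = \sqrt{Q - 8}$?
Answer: $119835 - 616 i \sqrt{323} \approx 1.1984 \cdot 10^{5} - 11071.0 i$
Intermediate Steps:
$R = -301$
$D{\left(Q \right)} = -7 + \sqrt{-8 + Q}$ ($D{\left(Q \right)} = -7 + \sqrt{Q - 8} = -7 + \sqrt{-8 + Q}$)
$f{\left(b \right)} = \left(-301 + b\right) \left(-7 + b + \sqrt{-8 + b}\right)$ ($f{\left(b \right)} = \left(b + \left(-7 + \sqrt{-8 + b}\right)\right) \left(b - 301\right) = \left(-7 + b + \sqrt{-8 + b}\right) \left(-301 + b\right) = \left(-301 + b\right) \left(-7 + b + \sqrt{-8 + b}\right)$)
$f{\left(-315 \right)} - 78517 = \left(2107 + \left(-315\right)^{2} - -97020 - 301 \sqrt{-8 - 315} - 315 \sqrt{-8 - 315}\right) - 78517 = \left(2107 + 99225 + 97020 - 301 \sqrt{-323} - 315 \sqrt{-323}\right) - 78517 = \left(2107 + 99225 + 97020 - 301 i \sqrt{323} - 315 i \sqrt{323}\right) - 78517 = \left(198352 - 616 i \sqrt{323}\right) - 78517 = 119835 - 616 i \sqrt{323}$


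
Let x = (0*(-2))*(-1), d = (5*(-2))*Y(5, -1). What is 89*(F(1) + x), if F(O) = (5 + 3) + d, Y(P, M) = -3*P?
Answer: 14062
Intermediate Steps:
d = 150 (d = (5*(-2))*(-3*5) = -10*(-15) = 150)
F(O) = 158 (F(O) = (5 + 3) + 150 = 8 + 150 = 158)
x = 0 (x = 0*(-1) = 0)
89*(F(1) + x) = 89*(158 + 0) = 89*158 = 14062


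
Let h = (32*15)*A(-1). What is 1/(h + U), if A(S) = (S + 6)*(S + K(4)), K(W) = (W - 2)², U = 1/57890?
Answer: 57890/416808001 ≈ 0.00013889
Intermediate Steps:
U = 1/57890 ≈ 1.7274e-5
K(W) = (-2 + W)²
A(S) = (4 + S)*(6 + S) (A(S) = (S + 6)*(S + (-2 + 4)²) = (6 + S)*(S + 2²) = (6 + S)*(S + 4) = (6 + S)*(4 + S) = (4 + S)*(6 + S))
h = 7200 (h = (32*15)*(24 + (-1)² + 10*(-1)) = 480*(24 + 1 - 10) = 480*15 = 7200)
1/(h + U) = 1/(7200 + 1/57890) = 1/(416808001/57890) = 57890/416808001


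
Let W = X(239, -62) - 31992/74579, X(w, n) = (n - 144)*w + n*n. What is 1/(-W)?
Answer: 74579/3385172802 ≈ 2.2031e-5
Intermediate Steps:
X(w, n) = n**2 + w*(-144 + n) (X(w, n) = (-144 + n)*w + n**2 = w*(-144 + n) + n**2 = n**2 + w*(-144 + n))
W = -3385172802/74579 (W = ((-62)**2 - 144*239 - 62*239) - 31992/74579 = (3844 - 34416 - 14818) - 31992/74579 = -45390 - 1*31992/74579 = -45390 - 31992/74579 = -3385172802/74579 ≈ -45390.)
1/(-W) = 1/(-1*(-3385172802/74579)) = 1/(3385172802/74579) = 74579/3385172802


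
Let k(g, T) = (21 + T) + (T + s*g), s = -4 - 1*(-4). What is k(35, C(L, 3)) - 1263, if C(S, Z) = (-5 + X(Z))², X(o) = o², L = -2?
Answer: -1210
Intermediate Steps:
s = 0 (s = -4 + 4 = 0)
C(S, Z) = (-5 + Z²)²
k(g, T) = 21 + 2*T (k(g, T) = (21 + T) + (T + 0*g) = (21 + T) + (T + 0) = (21 + T) + T = 21 + 2*T)
k(35, C(L, 3)) - 1263 = (21 + 2*(-5 + 3²)²) - 1263 = (21 + 2*(-5 + 9)²) - 1263 = (21 + 2*4²) - 1263 = (21 + 2*16) - 1263 = (21 + 32) - 1263 = 53 - 1263 = -1210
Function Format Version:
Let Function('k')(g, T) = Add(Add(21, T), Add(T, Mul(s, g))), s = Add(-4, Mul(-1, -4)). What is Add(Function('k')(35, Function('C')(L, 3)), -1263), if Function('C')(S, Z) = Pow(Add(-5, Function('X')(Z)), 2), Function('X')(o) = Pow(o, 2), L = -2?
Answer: -1210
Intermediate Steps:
s = 0 (s = Add(-4, 4) = 0)
Function('C')(S, Z) = Pow(Add(-5, Pow(Z, 2)), 2)
Function('k')(g, T) = Add(21, Mul(2, T)) (Function('k')(g, T) = Add(Add(21, T), Add(T, Mul(0, g))) = Add(Add(21, T), Add(T, 0)) = Add(Add(21, T), T) = Add(21, Mul(2, T)))
Add(Function('k')(35, Function('C')(L, 3)), -1263) = Add(Add(21, Mul(2, Pow(Add(-5, Pow(3, 2)), 2))), -1263) = Add(Add(21, Mul(2, Pow(Add(-5, 9), 2))), -1263) = Add(Add(21, Mul(2, Pow(4, 2))), -1263) = Add(Add(21, Mul(2, 16)), -1263) = Add(Add(21, 32), -1263) = Add(53, -1263) = -1210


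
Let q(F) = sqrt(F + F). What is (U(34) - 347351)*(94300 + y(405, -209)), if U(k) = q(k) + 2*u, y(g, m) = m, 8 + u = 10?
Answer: -32682226577 + 188182*sqrt(17) ≈ -3.2681e+10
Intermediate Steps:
q(F) = sqrt(2)*sqrt(F) (q(F) = sqrt(2*F) = sqrt(2)*sqrt(F))
u = 2 (u = -8 + 10 = 2)
U(k) = 4 + sqrt(2)*sqrt(k) (U(k) = sqrt(2)*sqrt(k) + 2*2 = sqrt(2)*sqrt(k) + 4 = 4 + sqrt(2)*sqrt(k))
(U(34) - 347351)*(94300 + y(405, -209)) = ((4 + sqrt(2)*sqrt(34)) - 347351)*(94300 - 209) = ((4 + 2*sqrt(17)) - 347351)*94091 = (-347347 + 2*sqrt(17))*94091 = -32682226577 + 188182*sqrt(17)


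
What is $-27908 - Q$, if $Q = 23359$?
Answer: $-51267$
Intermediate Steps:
$-27908 - Q = -27908 - 23359 = -51267$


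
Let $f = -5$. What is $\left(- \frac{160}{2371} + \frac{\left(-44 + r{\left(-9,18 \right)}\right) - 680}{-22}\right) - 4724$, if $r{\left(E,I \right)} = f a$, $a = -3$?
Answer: $- \frac{244735769}{52162} \approx -4691.8$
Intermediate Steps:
$r{\left(E,I \right)} = 15$ ($r{\left(E,I \right)} = \left(-5\right) \left(-3\right) = 15$)
$\left(- \frac{160}{2371} + \frac{\left(-44 + r{\left(-9,18 \right)}\right) - 680}{-22}\right) - 4724 = \left(- \frac{160}{2371} + \frac{\left(-44 + 15\right) - 680}{-22}\right) - 4724 = \left(\left(-160\right) \frac{1}{2371} + \left(-29 - 680\right) \left(- \frac{1}{22}\right)\right) - 4724 = \left(- \frac{160}{2371} - - \frac{709}{22}\right) - 4724 = \left(- \frac{160}{2371} + \frac{709}{22}\right) - 4724 = \frac{1677519}{52162} - 4724 = - \frac{244735769}{52162}$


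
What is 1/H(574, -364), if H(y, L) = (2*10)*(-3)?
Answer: -1/60 ≈ -0.016667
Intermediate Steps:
H(y, L) = -60 (H(y, L) = 20*(-3) = -60)
1/H(574, -364) = 1/(-60) = -1/60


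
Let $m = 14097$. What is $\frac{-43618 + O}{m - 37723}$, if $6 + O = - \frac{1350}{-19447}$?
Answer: $\frac{424177289}{229727411} \approx 1.8464$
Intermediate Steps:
$O = - \frac{115332}{19447}$ ($O = -6 - \frac{1350}{-19447} = -6 - - \frac{1350}{19447} = -6 + \frac{1350}{19447} = - \frac{115332}{19447} \approx -5.9306$)
$\frac{-43618 + O}{m - 37723} = \frac{-43618 - \frac{115332}{19447}}{14097 - 37723} = - \frac{848354578}{19447 \left(-23626\right)} = \left(- \frac{848354578}{19447}\right) \left(- \frac{1}{23626}\right) = \frac{424177289}{229727411}$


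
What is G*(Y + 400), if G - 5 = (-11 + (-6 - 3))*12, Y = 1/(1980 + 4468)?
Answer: -606112235/6448 ≈ -94000.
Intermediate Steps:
Y = 1/6448 ≈ 0.00015509
G = -235 (G = 5 + (-11 + (-6 - 3))*12 = 5 + (-11 - 9)*12 = 5 - 20*12 = 5 - 240 = -235)
G*(Y + 400) = -235*(1/6448 + 400) = -235*2579201/6448 = -606112235/6448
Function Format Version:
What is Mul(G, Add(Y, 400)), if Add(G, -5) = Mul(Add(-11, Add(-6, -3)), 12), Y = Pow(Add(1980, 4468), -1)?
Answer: Rational(-606112235, 6448) ≈ -94000.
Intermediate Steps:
Y = Rational(1, 6448) (Y = Pow(6448, -1) = Rational(1, 6448) ≈ 0.00015509)
G = -235 (G = Add(5, Mul(Add(-11, Add(-6, -3)), 12)) = Add(5, Mul(Add(-11, -9), 12)) = Add(5, Mul(-20, 12)) = Add(5, -240) = -235)
Mul(G, Add(Y, 400)) = Mul(-235, Add(Rational(1, 6448), 400)) = Mul(-235, Rational(2579201, 6448)) = Rational(-606112235, 6448)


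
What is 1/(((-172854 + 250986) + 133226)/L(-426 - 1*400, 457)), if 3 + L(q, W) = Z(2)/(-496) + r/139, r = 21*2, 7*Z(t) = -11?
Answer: -1300471/102003061664 ≈ -1.2749e-5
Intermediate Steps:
Z(t) = -11/7 (Z(t) = (⅐)*(-11) = -11/7)
r = 42
L(q, W) = -1300471/482608 (L(q, W) = -3 + (-11/7/(-496) + 42/139) = -3 + (-11/7*(-1/496) + 42*(1/139)) = -3 + (11/3472 + 42/139) = -3 + 147353/482608 = -1300471/482608)
1/(((-172854 + 250986) + 133226)/L(-426 - 1*400, 457)) = 1/(((-172854 + 250986) + 133226)/(-1300471/482608)) = 1/((78132 + 133226)*(-482608/1300471)) = 1/(211358*(-482608/1300471)) = 1/(-102003061664/1300471) = -1300471/102003061664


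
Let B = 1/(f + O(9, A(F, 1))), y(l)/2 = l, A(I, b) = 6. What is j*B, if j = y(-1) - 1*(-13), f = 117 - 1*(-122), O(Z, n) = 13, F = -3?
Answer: 11/252 ≈ 0.043651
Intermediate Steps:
y(l) = 2*l
f = 239 (f = 117 + 122 = 239)
j = 11 (j = 2*(-1) - 1*(-13) = -2 + 13 = 11)
B = 1/252 (B = 1/(239 + 13) = 1/252 ≈ 0.0039683)
j*B = 11*(1/252) = 11/252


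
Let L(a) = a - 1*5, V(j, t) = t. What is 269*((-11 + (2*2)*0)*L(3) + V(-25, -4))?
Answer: 4842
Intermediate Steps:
L(a) = -5 + a (L(a) = a - 5 = -5 + a)
269*((-11 + (2*2)*0)*L(3) + V(-25, -4)) = 269*((-11 + (2*2)*0)*(-5 + 3) - 4) = 269*((-11 + 4*0)*(-2) - 4) = 269*((-11 + 0)*(-2) - 4) = 269*(-11*(-2) - 4) = 269*(22 - 4) = 269*18 = 4842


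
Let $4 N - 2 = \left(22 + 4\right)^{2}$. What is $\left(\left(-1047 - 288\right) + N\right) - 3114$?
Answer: $- \frac{8559}{2} \approx -4279.5$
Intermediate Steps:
$N = \frac{339}{2}$ ($N = \frac{1}{2} + \frac{\left(22 + 4\right)^{2}}{4} = \frac{1}{2} + \frac{26^{2}}{4} = \frac{1}{2} + \frac{1}{4} \cdot 676 = \frac{1}{2} + 169 = \frac{339}{2} \approx 169.5$)
$\left(\left(-1047 - 288\right) + N\right) - 3114 = \left(\left(-1047 - 288\right) + \frac{339}{2}\right) - 3114 = \left(-1335 + \frac{339}{2}\right) - 3114 = - \frac{2331}{2} - 3114 = - \frac{8559}{2}$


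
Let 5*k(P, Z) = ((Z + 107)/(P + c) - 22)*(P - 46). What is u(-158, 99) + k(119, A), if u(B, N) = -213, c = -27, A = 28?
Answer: -235877/460 ≈ -512.78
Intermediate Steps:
k(P, Z) = (-46 + P)*(-22 + (107 + Z)/(-27 + P))/5 (k(P, Z) = (((Z + 107)/(P - 27) - 22)*(P - 46))/5 = (((107 + Z)/(-27 + P) - 22)*(-46 + P))/5 = ((-22 + (107 + Z)/(-27 + P))*(-46 + P))/5 = ((-46 + P)*(-22 + (107 + Z)/(-27 + P)))/5 = (-46 + P)*(-22 + (107 + Z)/(-27 + P))/5)
u(-158, 99) + k(119, A) = -213 + (-32246 - 46*28 - 22*119² + 1713*119 + 119*28)/(5*(-27 + 119)) = -213 + (⅕)*(-32246 - 1288 - 22*14161 + 203847 + 3332)/92 = -213 + (⅕)*(1/92)*(-32246 - 1288 - 311542 + 203847 + 3332) = -213 + (⅕)*(1/92)*(-137897) = -213 - 137897/460 = -235877/460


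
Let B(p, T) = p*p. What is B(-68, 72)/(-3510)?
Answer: -2312/1755 ≈ -1.3174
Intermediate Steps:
B(p, T) = p**2
B(-68, 72)/(-3510) = (-68)**2/(-3510) = 4624*(-1/3510) = -2312/1755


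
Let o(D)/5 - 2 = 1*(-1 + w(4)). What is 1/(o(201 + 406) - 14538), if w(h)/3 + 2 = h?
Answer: -1/14503 ≈ -6.8951e-5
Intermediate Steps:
w(h) = -6 + 3*h
o(D) = 35 (o(D) = 10 + 5*(1*(-1 + (-6 + 3*4))) = 10 + 5*(1*(-1 + (-6 + 12))) = 10 + 5*(1*(-1 + 6)) = 10 + 5*(1*5) = 10 + 5*5 = 10 + 25 = 35)
1/(o(201 + 406) - 14538) = 1/(35 - 14538) = 1/(-14503) = -1/14503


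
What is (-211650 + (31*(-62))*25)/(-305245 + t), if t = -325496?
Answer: 259700/630741 ≈ 0.41174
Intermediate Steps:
(-211650 + (31*(-62))*25)/(-305245 + t) = (-211650 + (31*(-62))*25)/(-305245 - 325496) = (-211650 - 1922*25)/(-630741) = (-211650 - 48050)*(-1/630741) = -259700*(-1/630741) = 259700/630741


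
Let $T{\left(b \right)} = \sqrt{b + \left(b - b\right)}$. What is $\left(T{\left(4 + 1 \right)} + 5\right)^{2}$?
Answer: $\left(5 + \sqrt{5}\right)^{2} \approx 52.361$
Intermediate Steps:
$T{\left(b \right)} = \sqrt{b}$ ($T{\left(b \right)} = \sqrt{b + 0} = \sqrt{b}$)
$\left(T{\left(4 + 1 \right)} + 5\right)^{2} = \left(\sqrt{4 + 1} + 5\right)^{2} = \left(\sqrt{5} + 5\right)^{2} = \left(5 + \sqrt{5}\right)^{2}$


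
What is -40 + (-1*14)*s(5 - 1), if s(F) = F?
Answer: -96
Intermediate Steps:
-40 + (-1*14)*s(5 - 1) = -40 + (-1*14)*(5 - 1) = -40 - 14*4 = -40 - 56 = -96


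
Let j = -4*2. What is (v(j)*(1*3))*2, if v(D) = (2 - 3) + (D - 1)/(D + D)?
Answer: -21/8 ≈ -2.6250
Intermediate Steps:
j = -8
v(D) = -1 + (-1 + D)/(2*D) (v(D) = -1 + (-1 + D)/((2*D)) = -1 + (-1 + D)*(1/(2*D)) = -1 + (-1 + D)/(2*D))
(v(j)*(1*3))*2 = (((½)*(-1 - 1*(-8))/(-8))*(1*3))*2 = (((½)*(-⅛)*(-1 + 8))*3)*2 = (((½)*(-⅛)*7)*3)*2 = -7/16*3*2 = -21/16*2 = -21/8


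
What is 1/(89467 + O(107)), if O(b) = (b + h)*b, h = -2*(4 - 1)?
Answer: 1/100274 ≈ 9.9727e-6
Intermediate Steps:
h = -6 (h = -2*3 = -6)
O(b) = b*(-6 + b) (O(b) = (b - 6)*b = (-6 + b)*b = b*(-6 + b))
1/(89467 + O(107)) = 1/(89467 + 107*(-6 + 107)) = 1/(89467 + 107*101) = 1/(89467 + 10807) = 1/100274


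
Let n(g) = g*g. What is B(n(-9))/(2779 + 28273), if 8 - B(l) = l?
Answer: -73/31052 ≈ -0.0023509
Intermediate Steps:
n(g) = g²
B(l) = 8 - l
B(n(-9))/(2779 + 28273) = (8 - 1*(-9)²)/(2779 + 28273) = (8 - 1*81)/31052 = (8 - 81)*(1/31052) = -73*1/31052 = -73/31052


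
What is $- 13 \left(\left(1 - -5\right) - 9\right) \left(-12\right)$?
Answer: $-468$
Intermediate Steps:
$- 13 \left(\left(1 - -5\right) - 9\right) \left(-12\right) = - 13 \left(\left(1 + 5\right) - 9\right) \left(-12\right) = - 13 \left(6 - 9\right) \left(-12\right) = \left(-13\right) \left(-3\right) \left(-12\right) = 39 \left(-12\right) = -468$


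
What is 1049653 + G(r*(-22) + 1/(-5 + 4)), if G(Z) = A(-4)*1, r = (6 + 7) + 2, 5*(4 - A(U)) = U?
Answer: 5248289/5 ≈ 1.0497e+6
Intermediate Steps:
A(U) = 4 - U/5
r = 15 (r = 13 + 2 = 15)
G(Z) = 24/5 (G(Z) = (4 - 1/5*(-4))*1 = (4 + 4/5)*1 = (24/5)*1 = 24/5)
1049653 + G(r*(-22) + 1/(-5 + 4)) = 1049653 + 24/5 = 5248289/5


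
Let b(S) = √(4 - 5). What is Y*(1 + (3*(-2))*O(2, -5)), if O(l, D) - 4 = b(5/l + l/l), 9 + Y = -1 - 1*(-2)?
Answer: 184 + 48*I ≈ 184.0 + 48.0*I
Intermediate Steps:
Y = -8 (Y = -9 + (-1 - 1*(-2)) = -9 + (-1 + 2) = -9 + 1 = -8)
b(S) = I (b(S) = √(-1) = I)
O(l, D) = 4 + I
Y*(1 + (3*(-2))*O(2, -5)) = -8*(1 + (3*(-2))*(4 + I)) = -8*(1 - 6*(4 + I)) = -8*(1 + (-24 - 6*I)) = -8*(-23 - 6*I) = 184 + 48*I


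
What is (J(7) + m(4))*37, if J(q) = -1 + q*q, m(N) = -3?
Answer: 1665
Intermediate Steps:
J(q) = -1 + q²
(J(7) + m(4))*37 = ((-1 + 7²) - 3)*37 = ((-1 + 49) - 3)*37 = (48 - 3)*37 = 45*37 = 1665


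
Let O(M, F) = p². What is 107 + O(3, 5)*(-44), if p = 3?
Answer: -289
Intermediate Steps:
O(M, F) = 9 (O(M, F) = 3² = 9)
107 + O(3, 5)*(-44) = 107 + 9*(-44) = 107 - 396 = -289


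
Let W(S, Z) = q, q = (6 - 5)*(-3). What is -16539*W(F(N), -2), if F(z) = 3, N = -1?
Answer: 49617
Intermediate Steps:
q = -3 (q = 1*(-3) = -3)
W(S, Z) = -3
-16539*W(F(N), -2) = -16539*(-3) = 49617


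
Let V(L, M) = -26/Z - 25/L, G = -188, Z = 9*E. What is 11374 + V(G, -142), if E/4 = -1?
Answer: 19246255/1692 ≈ 11375.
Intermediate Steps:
E = -4 (E = 4*(-1) = -4)
Z = -36 (Z = 9*(-4) = -36)
V(L, M) = 13/18 - 25/L (V(L, M) = -26/(-36) - 25/L = -26*(-1/36) - 25/L = 13/18 - 25/L)
11374 + V(G, -142) = 11374 + (13/18 - 25/(-188)) = 11374 + (13/18 - 25*(-1/188)) = 11374 + (13/18 + 25/188) = 11374 + 1447/1692 = 19246255/1692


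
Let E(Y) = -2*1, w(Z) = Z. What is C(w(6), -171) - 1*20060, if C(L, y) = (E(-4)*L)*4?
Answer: -20108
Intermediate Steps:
E(Y) = -2
C(L, y) = -8*L (C(L, y) = -2*L*4 = -8*L)
C(w(6), -171) - 1*20060 = -8*6 - 1*20060 = -48 - 20060 = -20108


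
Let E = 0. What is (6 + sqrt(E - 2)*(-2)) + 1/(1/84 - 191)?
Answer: 96174/16043 - 2*I*sqrt(2) ≈ 5.9948 - 2.8284*I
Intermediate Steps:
(6 + sqrt(E - 2)*(-2)) + 1/(1/84 - 191) = (6 + sqrt(0 - 2)*(-2)) + 1/(1/84 - 191) = (6 + sqrt(-2)*(-2)) + 1/(1/84 - 191) = (6 + (I*sqrt(2))*(-2)) + 1/(-16043/84) = (6 - 2*I*sqrt(2)) - 84/16043 = 96174/16043 - 2*I*sqrt(2)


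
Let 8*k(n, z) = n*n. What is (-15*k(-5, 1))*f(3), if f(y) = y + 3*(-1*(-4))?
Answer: -5625/8 ≈ -703.13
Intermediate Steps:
f(y) = 12 + y (f(y) = y + 3*4 = y + 12 = 12 + y)
k(n, z) = n²/8 (k(n, z) = (n*n)/8 = n²/8)
(-15*k(-5, 1))*f(3) = (-15*(-5)²/8)*(12 + 3) = -15*25/8*15 = -375/8*15 = -5625/8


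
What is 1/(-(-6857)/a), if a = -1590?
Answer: -1590/6857 ≈ -0.23188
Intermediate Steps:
1/(-(-6857)/a) = 1/(-(-6857)/(-1590)) = 1/(-(-6857)*(-1)/1590) = 1/(-1*6857/1590) = 1/(-6857/1590) = -1590/6857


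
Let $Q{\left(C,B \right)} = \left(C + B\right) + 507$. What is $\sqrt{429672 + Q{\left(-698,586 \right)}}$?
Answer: $\sqrt{430067} \approx 655.79$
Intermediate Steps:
$Q{\left(C,B \right)} = 507 + B + C$ ($Q{\left(C,B \right)} = \left(B + C\right) + 507 = 507 + B + C$)
$\sqrt{429672 + Q{\left(-698,586 \right)}} = \sqrt{429672 + \left(507 + 586 - 698\right)} = \sqrt{429672 + 395} = \sqrt{430067}$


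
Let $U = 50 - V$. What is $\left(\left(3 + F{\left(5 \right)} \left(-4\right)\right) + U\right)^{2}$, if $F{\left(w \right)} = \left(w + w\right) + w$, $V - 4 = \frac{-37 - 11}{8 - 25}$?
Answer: $\frac{55225}{289} \approx 191.09$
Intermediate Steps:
$V = \frac{116}{17}$ ($V = 4 + \frac{-37 - 11}{8 - 25} = 4 - \frac{48}{-17} = 4 - - \frac{48}{17} = 4 + \frac{48}{17} = \frac{116}{17} \approx 6.8235$)
$F{\left(w \right)} = 3 w$ ($F{\left(w \right)} = 2 w + w = 3 w$)
$U = \frac{734}{17}$ ($U = 50 - \frac{116}{17} = \frac{734}{17} \approx 43.176$)
$\left(\left(3 + F{\left(5 \right)} \left(-4\right)\right) + U\right)^{2} = \left(\left(3 + 3 \cdot 5 \left(-4\right)\right) + \frac{734}{17}\right)^{2} = \left(\left(3 + 15 \left(-4\right)\right) + \frac{734}{17}\right)^{2} = \left(\left(3 - 60\right) + \frac{734}{17}\right)^{2} = \left(-57 + \frac{734}{17}\right)^{2} = \left(- \frac{235}{17}\right)^{2} = \frac{55225}{289}$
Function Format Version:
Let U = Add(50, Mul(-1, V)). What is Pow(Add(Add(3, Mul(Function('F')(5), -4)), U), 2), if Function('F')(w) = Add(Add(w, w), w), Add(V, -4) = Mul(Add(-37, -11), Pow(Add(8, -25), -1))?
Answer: Rational(55225, 289) ≈ 191.09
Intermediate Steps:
V = Rational(116, 17) (V = Add(4, Mul(Add(-37, -11), Pow(Add(8, -25), -1))) = Add(4, Mul(-48, Pow(-17, -1))) = Add(4, Mul(-48, Rational(-1, 17))) = Add(4, Rational(48, 17)) = Rational(116, 17) ≈ 6.8235)
Function('F')(w) = Mul(3, w) (Function('F')(w) = Add(Mul(2, w), w) = Mul(3, w))
U = Rational(734, 17) (U = Add(50, Mul(-1, Rational(116, 17))) = Add(50, Rational(-116, 17)) = Rational(734, 17) ≈ 43.176)
Pow(Add(Add(3, Mul(Function('F')(5), -4)), U), 2) = Pow(Add(Add(3, Mul(Mul(3, 5), -4)), Rational(734, 17)), 2) = Pow(Add(Add(3, Mul(15, -4)), Rational(734, 17)), 2) = Pow(Add(Add(3, -60), Rational(734, 17)), 2) = Pow(Add(-57, Rational(734, 17)), 2) = Pow(Rational(-235, 17), 2) = Rational(55225, 289)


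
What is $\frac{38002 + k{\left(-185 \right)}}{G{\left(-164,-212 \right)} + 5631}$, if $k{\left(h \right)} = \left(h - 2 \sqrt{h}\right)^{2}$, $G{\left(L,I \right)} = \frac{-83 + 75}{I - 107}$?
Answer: $\frac{22804353}{1796297} + \frac{236060 i \sqrt{185}}{1796297} \approx 12.695 + 1.7874 i$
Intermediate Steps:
$G{\left(L,I \right)} = - \frac{8}{-107 + I}$
$\frac{38002 + k{\left(-185 \right)}}{G{\left(-164,-212 \right)} + 5631} = \frac{38002 + \left(\left(-1\right) \left(-185\right) + 2 \sqrt{-185}\right)^{2}}{- \frac{8}{-107 - 212} + 5631} = \frac{38002 + \left(185 + 2 i \sqrt{185}\right)^{2}}{- \frac{8}{-319} + 5631} = \frac{38002 + \left(185 + 2 i \sqrt{185}\right)^{2}}{\left(-8\right) \left(- \frac{1}{319}\right) + 5631} = \frac{38002 + \left(185 + 2 i \sqrt{185}\right)^{2}}{\frac{8}{319} + 5631} = \frac{38002 + \left(185 + 2 i \sqrt{185}\right)^{2}}{\frac{1796297}{319}} = \left(38002 + \left(185 + 2 i \sqrt{185}\right)^{2}\right) \frac{319}{1796297} = \frac{12122638}{1796297} + \frac{319 \left(185 + 2 i \sqrt{185}\right)^{2}}{1796297}$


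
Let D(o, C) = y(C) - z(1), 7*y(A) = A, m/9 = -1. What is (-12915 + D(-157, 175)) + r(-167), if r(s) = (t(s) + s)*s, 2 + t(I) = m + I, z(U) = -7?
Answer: 44732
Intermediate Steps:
m = -9 (m = 9*(-1) = -9)
y(A) = A/7
t(I) = -11 + I (t(I) = -2 + (-9 + I) = -11 + I)
D(o, C) = 7 + C/7 (D(o, C) = C/7 - 1*(-7) = C/7 + 7 = 7 + C/7)
r(s) = s*(-11 + 2*s) (r(s) = ((-11 + s) + s)*s = (-11 + 2*s)*s = s*(-11 + 2*s))
(-12915 + D(-157, 175)) + r(-167) = (-12915 + (7 + (1/7)*175)) - 167*(-11 + 2*(-167)) = (-12915 + (7 + 25)) - 167*(-11 - 334) = (-12915 + 32) - 167*(-345) = -12883 + 57615 = 44732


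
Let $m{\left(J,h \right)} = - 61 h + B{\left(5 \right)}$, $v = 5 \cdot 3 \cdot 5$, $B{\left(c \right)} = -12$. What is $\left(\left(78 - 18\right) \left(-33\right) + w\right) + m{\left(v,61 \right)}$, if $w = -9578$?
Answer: $-15291$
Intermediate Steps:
$v = 75$ ($v = 5 \cdot 15 = 75$)
$m{\left(J,h \right)} = -12 - 61 h$ ($m{\left(J,h \right)} = - 61 h - 12 = -12 - 61 h$)
$\left(\left(78 - 18\right) \left(-33\right) + w\right) + m{\left(v,61 \right)} = \left(\left(78 - 18\right) \left(-33\right) - 9578\right) - 3733 = \left(60 \left(-33\right) - 9578\right) - 3733 = \left(-1980 - 9578\right) - 3733 = -11558 - 3733 = -15291$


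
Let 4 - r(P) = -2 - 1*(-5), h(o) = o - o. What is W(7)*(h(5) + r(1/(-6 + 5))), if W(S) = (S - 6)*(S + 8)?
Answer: 15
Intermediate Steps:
h(o) = 0
W(S) = (-6 + S)*(8 + S)
r(P) = 1 (r(P) = 4 - (-2 - 1*(-5)) = 4 - (-2 + 5) = 4 - 1*3 = 4 - 3 = 1)
W(7)*(h(5) + r(1/(-6 + 5))) = (-48 + 7² + 2*7)*(0 + 1) = (-48 + 49 + 14)*1 = 15*1 = 15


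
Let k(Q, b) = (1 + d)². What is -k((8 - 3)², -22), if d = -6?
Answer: -25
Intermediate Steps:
k(Q, b) = 25 (k(Q, b) = (1 - 6)² = (-5)² = 25)
-k((8 - 3)², -22) = -1*25 = -25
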